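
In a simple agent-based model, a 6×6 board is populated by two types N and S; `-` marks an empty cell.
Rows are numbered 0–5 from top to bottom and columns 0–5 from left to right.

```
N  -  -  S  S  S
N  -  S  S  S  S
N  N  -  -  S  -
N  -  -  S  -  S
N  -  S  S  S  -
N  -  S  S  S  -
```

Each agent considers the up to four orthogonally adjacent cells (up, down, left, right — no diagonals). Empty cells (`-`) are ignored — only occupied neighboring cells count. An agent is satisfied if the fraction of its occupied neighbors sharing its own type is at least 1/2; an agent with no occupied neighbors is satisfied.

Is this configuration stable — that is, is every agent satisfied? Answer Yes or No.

(0,0)N 1/1 ✓
(0,3)S 2/2 ✓
(0,4)S 3/3 ✓
(0,5)S 2/2 ✓
(1,0)N 2/2 ✓
(1,2)S 1/1 ✓
(1,3)S 3/3 ✓
(1,4)S 4/4 ✓
(1,5)S 2/2 ✓
(2,0)N 3/3 ✓
(2,1)N 1/1 ✓
(2,4)S 1/1 ✓
(3,0)N 2/2 ✓
(3,3)S 1/1 ✓
(3,5)S 0/0 ✓
(4,0)N 2/2 ✓
(4,2)S 2/2 ✓
(4,3)S 4/4 ✓
(4,4)S 2/2 ✓
(5,0)N 1/1 ✓
(5,2)S 2/2 ✓
(5,3)S 3/3 ✓
(5,4)S 2/2 ✓
All meet the threshold, so the configuration is stable.

Yes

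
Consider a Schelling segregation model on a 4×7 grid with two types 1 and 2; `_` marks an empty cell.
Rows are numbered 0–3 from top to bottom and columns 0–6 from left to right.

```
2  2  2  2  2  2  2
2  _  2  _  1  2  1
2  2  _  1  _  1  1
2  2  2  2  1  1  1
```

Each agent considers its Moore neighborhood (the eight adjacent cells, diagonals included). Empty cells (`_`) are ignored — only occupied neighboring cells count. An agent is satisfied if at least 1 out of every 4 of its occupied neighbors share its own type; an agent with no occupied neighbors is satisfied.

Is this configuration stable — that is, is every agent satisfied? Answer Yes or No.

Yes

(0,0)2 2/2 ✓
(0,1)2 4/4 ✓
(0,2)2 3/3 ✓
(0,3)2 3/4 ✓
(0,4)2 3/4 ✓
(0,5)2 3/5 ✓
(0,6)2 2/3 ✓
(1,0)2 4/4 ✓
(1,2)2 4/5 ✓
(1,4)1 2/6 ✓
(1,5)2 3/7 ✓
(1,6)1 2/5 ✓
(2,0)2 4/4 ✓
(2,1)2 6/6 ✓
(2,3)1 2/5 ✓
(2,5)1 6/7 ✓
(2,6)1 4/5 ✓
(3,0)2 3/3 ✓
(3,1)2 4/4 ✓
(3,2)2 3/4 ✓
(3,3)2 1/3 ✓
(3,4)1 3/4 ✓
(3,5)1 4/4 ✓
(3,6)1 3/3 ✓
All meet the threshold, so the configuration is stable.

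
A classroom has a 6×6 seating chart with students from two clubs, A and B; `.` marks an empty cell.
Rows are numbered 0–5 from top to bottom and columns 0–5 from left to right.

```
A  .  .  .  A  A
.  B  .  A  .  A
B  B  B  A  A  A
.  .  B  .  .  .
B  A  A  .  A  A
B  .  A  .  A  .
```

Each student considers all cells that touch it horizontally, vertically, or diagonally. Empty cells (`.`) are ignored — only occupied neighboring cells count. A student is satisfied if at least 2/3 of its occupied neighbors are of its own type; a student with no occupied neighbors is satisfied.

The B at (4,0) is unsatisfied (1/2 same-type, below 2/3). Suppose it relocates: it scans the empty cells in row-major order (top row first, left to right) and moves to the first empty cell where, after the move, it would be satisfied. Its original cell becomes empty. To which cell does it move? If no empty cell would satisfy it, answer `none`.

(1,0)

Vacating (4,0). Empty cells in order:
  (0,1): 1/2 same-type → still unsatisfied.
  (0,2): 1/2 same-type → still unsatisfied.
  (0,3): 0/2 same-type → still unsatisfied.
  (1,0): 3/4 same-type → satisfied — stop here.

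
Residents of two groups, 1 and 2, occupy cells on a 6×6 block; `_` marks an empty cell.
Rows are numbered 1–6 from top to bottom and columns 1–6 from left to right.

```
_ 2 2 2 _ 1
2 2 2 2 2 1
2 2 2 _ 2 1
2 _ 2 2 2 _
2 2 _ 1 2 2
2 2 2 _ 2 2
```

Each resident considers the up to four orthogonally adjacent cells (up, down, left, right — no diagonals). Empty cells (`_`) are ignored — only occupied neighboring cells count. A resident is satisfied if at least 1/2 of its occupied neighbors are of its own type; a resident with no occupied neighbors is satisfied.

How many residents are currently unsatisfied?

1

Row 1: (1,2)2 2/2 ok · (1,3)2 3/3 ok · (1,4)2 2/2 ok · (1,6)1 1/1 ok
Row 2: (2,1)2 2/2 ok · (2,2)2 4/4 ok · (2,3)2 4/4 ok · (2,4)2 3/3 ok · (2,5)2 2/3 ok · (2,6)1 2/3 ok
Row 3: (3,1)2 3/3 ok · (3,2)2 3/3 ok · (3,3)2 3/3 ok · (3,5)2 2/3 ok · (3,6)1 1/2 ok
Row 4: (4,1)2 2/2 ok · (4,3)2 2/2 ok · (4,4)2 2/3 ok · (4,5)2 3/3 ok
Row 5: (5,1)2 3/3 ok · (5,2)2 2/2 ok · (5,4)1 0/2 unhappy · (5,5)2 3/4 ok · (5,6)2 2/2 ok
Row 6: (6,1)2 2/2 ok · (6,2)2 3/3 ok · (6,3)2 1/1 ok · (6,5)2 2/2 ok · (6,6)2 2/2 ok
Unsatisfied: (5,4) — 1 in total.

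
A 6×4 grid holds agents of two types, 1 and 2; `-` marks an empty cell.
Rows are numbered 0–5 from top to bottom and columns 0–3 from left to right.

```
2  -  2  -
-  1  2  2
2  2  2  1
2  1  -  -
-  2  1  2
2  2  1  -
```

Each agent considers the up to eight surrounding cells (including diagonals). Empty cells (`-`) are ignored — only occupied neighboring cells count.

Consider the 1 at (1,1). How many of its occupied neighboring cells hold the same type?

Occupied neighbors of (1,1): (0,0)=2, (0,2)=2, (1,2)=2, (2,0)=2, (2,1)=2, (2,2)=2.
Same type (1): 0 of 6.

0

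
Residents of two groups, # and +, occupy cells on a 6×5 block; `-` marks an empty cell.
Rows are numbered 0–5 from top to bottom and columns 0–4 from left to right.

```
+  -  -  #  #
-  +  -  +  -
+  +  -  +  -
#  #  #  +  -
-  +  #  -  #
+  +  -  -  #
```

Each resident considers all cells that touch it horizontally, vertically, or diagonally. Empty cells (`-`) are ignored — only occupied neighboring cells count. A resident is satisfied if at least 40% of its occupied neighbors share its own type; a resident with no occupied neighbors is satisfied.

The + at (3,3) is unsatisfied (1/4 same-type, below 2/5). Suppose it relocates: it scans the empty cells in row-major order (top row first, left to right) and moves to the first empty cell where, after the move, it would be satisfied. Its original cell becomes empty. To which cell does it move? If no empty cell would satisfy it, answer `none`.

Vacating (3,3). Empty cells in order:
  (0,1): 2/2 same-type → satisfied — stop here.

(0,1)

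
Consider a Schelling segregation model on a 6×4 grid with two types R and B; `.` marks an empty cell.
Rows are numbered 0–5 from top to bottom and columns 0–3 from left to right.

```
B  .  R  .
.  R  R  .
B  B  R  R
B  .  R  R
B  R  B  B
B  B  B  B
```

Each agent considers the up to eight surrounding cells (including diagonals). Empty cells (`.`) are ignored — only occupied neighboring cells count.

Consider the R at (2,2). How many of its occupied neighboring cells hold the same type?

Occupied neighbors of (2,2): (1,1)=R, (1,2)=R, (2,1)=B, (2,3)=R, (3,2)=R, (3,3)=R.
Same type (R): 5 of 6.

5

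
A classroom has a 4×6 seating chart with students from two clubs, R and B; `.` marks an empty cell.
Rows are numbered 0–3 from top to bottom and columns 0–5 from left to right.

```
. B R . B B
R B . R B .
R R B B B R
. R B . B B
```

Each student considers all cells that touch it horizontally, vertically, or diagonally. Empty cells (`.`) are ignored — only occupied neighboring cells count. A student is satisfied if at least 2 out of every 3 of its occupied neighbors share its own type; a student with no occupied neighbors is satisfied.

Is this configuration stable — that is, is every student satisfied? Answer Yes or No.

Row 0: (0,1)B 1/3 ✗ · (0,2)R 1/3 ✗ · (0,4)B 2/3 ✓ · (0,5)B 2/2 ✓
Row 1: (1,0)R 2/4 ✗ · (1,1)B 2/6 ✗ · (1,3)R 1/6 ✗ · (1,4)B 4/6 ✓
Row 2: (2,0)R 3/4 ✓ · (2,1)R 3/6 ✗ · (2,2)B 3/6 ✗ · (2,3)B 5/6 ✓ · (2,4)B 4/6 ✓ · (2,5)R 0/4 ✗
Row 3: (3,1)R 2/4 ✗ · (3,2)B 2/4 ✗ · (3,4)B 3/4 ✓ · (3,5)B 2/3 ✓
For instance (0,1) has only 1/3 same-type neighbors, below 2/3.

No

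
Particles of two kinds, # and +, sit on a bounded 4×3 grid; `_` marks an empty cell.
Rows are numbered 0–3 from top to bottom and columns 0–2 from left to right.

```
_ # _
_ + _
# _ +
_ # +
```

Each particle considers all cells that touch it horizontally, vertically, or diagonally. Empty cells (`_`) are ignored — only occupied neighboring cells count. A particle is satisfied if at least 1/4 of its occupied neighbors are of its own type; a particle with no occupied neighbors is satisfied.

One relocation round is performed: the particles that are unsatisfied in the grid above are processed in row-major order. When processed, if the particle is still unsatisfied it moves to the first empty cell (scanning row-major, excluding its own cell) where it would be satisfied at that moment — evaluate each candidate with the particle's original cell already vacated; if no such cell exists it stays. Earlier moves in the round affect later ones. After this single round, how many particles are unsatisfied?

0

Initially unsatisfied (in order): (0,1).
  (0,1) → (1,0).
Resulting grid:
_ _ _
# + _
# _ +
_ # +
All satisfied now.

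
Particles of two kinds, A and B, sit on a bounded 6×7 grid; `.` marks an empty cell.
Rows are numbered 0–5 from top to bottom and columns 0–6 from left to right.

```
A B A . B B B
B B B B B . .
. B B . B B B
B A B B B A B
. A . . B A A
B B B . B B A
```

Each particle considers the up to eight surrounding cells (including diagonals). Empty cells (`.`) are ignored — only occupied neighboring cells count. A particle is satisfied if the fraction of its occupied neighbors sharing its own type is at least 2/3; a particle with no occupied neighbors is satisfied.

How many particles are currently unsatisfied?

14

Row 0: (0,0)A 0/3 unhappy · (0,1)B 3/5 unhappy · (0,2)A 0/4 unhappy · (0,4)B 3/3 ok · (0,5)B 3/3 ok · (0,6)B 1/1 ok
Row 1: (1,0)B 3/4 ok · (1,1)B 5/7 ok · (1,2)B 5/6 ok · (1,3)B 5/6 ok · (1,4)B 5/5 ok
Row 2: (2,1)B 6/7 ok · (2,2)B 6/7 ok · (2,4)B 5/6 ok · (2,5)B 5/6 ok · (2,6)B 2/3 ok
Row 3: (3,0)B 1/3 unhappy · (3,1)A 1/5 unhappy · (3,2)B 3/5 unhappy · (3,3)B 5/5 ok · (3,4)B 4/6 ok · (3,5)A 2/8 unhappy · (3,6)B 2/5 unhappy
Row 4: (4,1)A 1/6 unhappy · (4,4)B 4/6 ok · (4,5)A 3/8 unhappy · (4,6)A 3/5 unhappy
Row 5: (5,0)B 1/2 unhappy · (5,1)B 2/3 ok · (5,2)B 1/2 unhappy · (5,4)B 2/3 ok · (5,5)B 2/5 unhappy · (5,6)A 2/3 ok
Unsatisfied: (0,0), (0,1), (0,2), (3,0), (3,1), (3,2), (3,5), (3,6), (4,1), (4,5), (4,6), (5,0), (5,2), (5,5) — 14 in total.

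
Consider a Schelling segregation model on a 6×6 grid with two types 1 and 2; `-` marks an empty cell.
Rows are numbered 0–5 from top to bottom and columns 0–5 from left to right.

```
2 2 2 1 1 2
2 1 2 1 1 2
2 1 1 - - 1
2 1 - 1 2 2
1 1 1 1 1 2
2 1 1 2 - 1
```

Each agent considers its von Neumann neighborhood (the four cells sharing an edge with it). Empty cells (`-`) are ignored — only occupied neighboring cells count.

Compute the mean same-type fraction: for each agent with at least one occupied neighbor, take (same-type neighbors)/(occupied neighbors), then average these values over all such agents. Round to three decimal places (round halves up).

0.516

(0,0)2 2/2
(0,1)2 2/3
(0,2)2 2/3
(0,3)1 2/3
(0,4)1 2/3
(0,5)2 1/2
(1,0)2 2/3
(1,1)1 1/4
(1,2)2 1/4
(1,3)1 2/3
(1,4)1 2/3
(1,5)2 1/3
(2,0)2 2/3
(2,1)1 3/4
(2,2)1 1/2
(2,5)1 0/2
(3,0)2 1/3
(3,1)1 2/3
(3,3)1 1/2
(3,4)2 1/3
(3,5)2 2/3
(4,0)1 1/3
(4,1)1 4/4
(4,2)1 3/3
(4,3)1 3/4
(4,4)1 1/3
(4,5)2 1/3
(5,0)2 0/2
(5,1)1 2/3
(5,2)1 2/3
(5,3)2 0/2
(5,5)1 0/1
Sum over 32 agents: 2/2 + 2/3 + 2/3 + 2/3 + 2/3 + 1/2 + 2/3 + 1/4 + 1/4 + 2/3 + 2/3 + 1/3 + 2/3 + 3/4 + 1/2 + 0/2 + 1/3 + 2/3 + 1/2 + 1/3 + 2/3 + 1/3 + 4/4 + 3/3 + 3/4 + 1/3 + 1/3 + 0/2 + 2/3 + 2/3 + 0/2 + 0/1 = 33/2; mean = 33/2 ÷ 32 = 33/64 = 0.515625 → 0.516.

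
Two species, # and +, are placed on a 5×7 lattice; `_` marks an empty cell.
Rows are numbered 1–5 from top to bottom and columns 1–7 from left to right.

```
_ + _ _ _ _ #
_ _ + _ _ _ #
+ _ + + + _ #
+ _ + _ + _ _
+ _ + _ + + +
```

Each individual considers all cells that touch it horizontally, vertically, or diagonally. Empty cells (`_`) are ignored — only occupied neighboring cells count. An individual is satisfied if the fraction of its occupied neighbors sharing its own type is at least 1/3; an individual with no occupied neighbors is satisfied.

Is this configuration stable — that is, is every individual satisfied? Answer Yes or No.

Yes

(1,2)+ 1/1 satisfied
(1,7)# 1/1 satisfied
(2,3)+ 3/3 satisfied
(2,7)# 2/2 satisfied
(3,1)+ 1/1 satisfied
(3,3)+ 3/3 satisfied
(3,4)+ 5/5 satisfied
(3,5)+ 2/2 satisfied
(3,7)# 1/1 satisfied
(4,1)+ 2/2 satisfied
(4,3)+ 3/3 satisfied
(4,5)+ 4/4 satisfied
(5,1)+ 1/1 satisfied
(5,3)+ 1/1 satisfied
(5,5)+ 2/2 satisfied
(5,6)+ 3/3 satisfied
(5,7)+ 1/1 satisfied
All meet the threshold, so the configuration is stable.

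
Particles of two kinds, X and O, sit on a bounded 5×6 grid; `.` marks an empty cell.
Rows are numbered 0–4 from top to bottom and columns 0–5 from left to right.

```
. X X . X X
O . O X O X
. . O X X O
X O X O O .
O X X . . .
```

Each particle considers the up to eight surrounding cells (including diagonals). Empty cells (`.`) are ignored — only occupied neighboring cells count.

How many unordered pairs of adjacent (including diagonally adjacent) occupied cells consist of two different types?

28

Scan each occupied cell's neighbors to the right and below (and the two forward diagonals) so each pair is counted once.
From row 0: 5 unlike of 11 pairs (running 5/11).
From row 1: 8 unlike of 13 pairs (running 13/24).
From row 2: 7 unlike of 12 pairs (running 20/36).
From row 3: 7 unlike of 12 pairs (running 27/48).
From row 4: 1 unlike of 2 pairs (running 28/50).
Total adjacent occupied pairs: 50; unlike-type pairs: 28.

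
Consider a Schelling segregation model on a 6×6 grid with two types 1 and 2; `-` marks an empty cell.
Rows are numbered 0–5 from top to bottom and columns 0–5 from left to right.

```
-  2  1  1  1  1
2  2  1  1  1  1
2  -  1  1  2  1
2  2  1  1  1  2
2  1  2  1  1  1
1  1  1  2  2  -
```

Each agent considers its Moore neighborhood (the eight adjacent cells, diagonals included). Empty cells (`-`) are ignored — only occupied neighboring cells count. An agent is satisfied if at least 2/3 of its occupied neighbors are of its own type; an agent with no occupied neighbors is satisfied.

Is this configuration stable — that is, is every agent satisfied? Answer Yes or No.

Row 0: (0,1)2 2/4 unhappy · (0,2)1 3/5 unhappy · (0,3)1 5/5 ok · (0,4)1 5/5 ok · (0,5)1 3/3 ok
Row 1: (1,0)2 3/3 ok · (1,1)2 3/6 unhappy · (1,2)1 5/7 ok · (1,3)1 7/8 ok · (1,4)1 7/8 ok · (1,5)1 4/5 ok
Row 2: (2,0)2 4/4 ok · (2,2)1 5/7 ok · (2,3)1 7/8 ok · (2,4)2 1/8 unhappy · (2,5)1 3/5 unhappy
Row 3: (3,0)2 3/4 ok · (3,1)2 4/7 unhappy · (3,2)1 5/7 ok · (3,3)1 6/8 ok · (3,4)1 6/8 ok · (3,5)2 1/5 unhappy
Row 4: (4,0)2 2/5 unhappy · (4,1)1 4/8 unhappy · (4,2)2 2/8 unhappy · (4,3)1 5/8 unhappy · (4,4)1 4/7 unhappy · (4,5)1 2/4 unhappy
Row 5: (5,0)1 2/3 ok · (5,1)1 3/5 unhappy · (5,2)1 3/5 unhappy · (5,3)2 2/5 unhappy · (5,4)2 1/4 unhappy
For instance (0,1) has only 2/4 same-type neighbors, below 2/3.

No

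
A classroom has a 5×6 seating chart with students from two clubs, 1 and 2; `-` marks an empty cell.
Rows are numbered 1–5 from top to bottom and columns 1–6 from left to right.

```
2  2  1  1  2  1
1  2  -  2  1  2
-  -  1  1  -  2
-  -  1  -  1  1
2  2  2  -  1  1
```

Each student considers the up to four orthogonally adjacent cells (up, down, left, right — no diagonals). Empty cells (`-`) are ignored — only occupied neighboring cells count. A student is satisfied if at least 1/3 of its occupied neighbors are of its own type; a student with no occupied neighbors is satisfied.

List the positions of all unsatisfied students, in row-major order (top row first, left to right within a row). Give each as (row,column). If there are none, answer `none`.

(1,5), (1,6), (2,1), (2,4), (2,5)

(1,1)2 1/2 ok
(1,2)2 2/3 ok
(1,3)1 1/2 ok
(1,4)1 1/3 ok
(1,5)2 0/3 unhappy
(1,6)1 0/2 unhappy
(2,1)1 0/2 unhappy
(2,2)2 1/2 ok
(2,4)2 0/3 unhappy
(2,5)1 0/3 unhappy
(2,6)2 1/3 ok
(3,3)1 2/2 ok
(3,4)1 1/2 ok
(3,6)2 1/2 ok
(4,3)1 1/2 ok
(4,5)1 2/2 ok
(4,6)1 2/3 ok
(5,1)2 1/1 ok
(5,2)2 2/2 ok
(5,3)2 1/2 ok
(5,5)1 2/2 ok
(5,6)1 2/2 ok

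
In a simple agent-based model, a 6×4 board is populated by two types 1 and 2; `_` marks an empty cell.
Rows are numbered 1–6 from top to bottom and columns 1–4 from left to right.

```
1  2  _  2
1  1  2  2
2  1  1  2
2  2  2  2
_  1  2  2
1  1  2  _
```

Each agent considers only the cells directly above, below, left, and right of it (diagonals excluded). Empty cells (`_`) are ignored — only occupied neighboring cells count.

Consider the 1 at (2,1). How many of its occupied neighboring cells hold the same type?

2

Occupied neighbors of (2,1): (1,1)=1, (3,1)=2, (2,2)=1.
Same type (1): 2 of 3.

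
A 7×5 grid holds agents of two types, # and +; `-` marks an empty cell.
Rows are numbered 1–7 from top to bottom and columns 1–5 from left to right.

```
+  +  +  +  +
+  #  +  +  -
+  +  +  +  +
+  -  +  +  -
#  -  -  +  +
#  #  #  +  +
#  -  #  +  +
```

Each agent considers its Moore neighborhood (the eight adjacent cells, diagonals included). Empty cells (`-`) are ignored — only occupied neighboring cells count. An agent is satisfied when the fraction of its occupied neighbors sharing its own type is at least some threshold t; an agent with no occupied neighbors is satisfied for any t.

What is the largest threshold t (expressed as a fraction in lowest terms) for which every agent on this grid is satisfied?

0/1

Row 1: (1,1)+ 2/3 · (1,2)+ 4/5 · (1,3)+ 4/5 · (1,4)+ 4/4 · (1,5)+ 2/2
Row 2: (2,1)+ 4/5 · (2,2)# 0/8 · (2,3)+ 7/8 · (2,4)+ 7/7
Row 3: (3,1)+ 3/4 · (3,2)+ 6/7 · (3,3)+ 6/7 · (3,4)+ 6/6 · (3,5)+ 3/3
Row 4: (4,1)+ 2/3 · (4,3)+ 5/5 · (4,4)+ 6/6
Row 5: (5,1)# 2/3 · (5,4)+ 5/6 · (5,5)+ 4/4
Row 6: (6,1)# 3/3 · (6,2)# 5/5 · (6,3)# 2/5 · (6,4)+ 5/7 · (6,5)+ 5/5
Row 7: (7,1)# 2/2 · (7,3)# 2/4 · (7,4)+ 3/5 · (7,5)+ 3/3
The smallest same-type fraction is 0/8 at (2,2), which reduces to 0/1. Any threshold above that leaves this agent unsatisfied.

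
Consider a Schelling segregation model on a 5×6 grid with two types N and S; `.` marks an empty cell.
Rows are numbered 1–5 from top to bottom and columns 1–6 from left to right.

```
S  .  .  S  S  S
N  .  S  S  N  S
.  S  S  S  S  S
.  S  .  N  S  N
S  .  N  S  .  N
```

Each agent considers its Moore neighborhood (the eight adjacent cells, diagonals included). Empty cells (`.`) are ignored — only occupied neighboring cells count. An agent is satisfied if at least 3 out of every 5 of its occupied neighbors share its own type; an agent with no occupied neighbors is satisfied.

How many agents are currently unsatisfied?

Row 1: (1,1)S 0/1 ✗ · (1,4)S 3/4 ✓ · (1,5)S 4/5 ✓ · (1,6)S 2/3 ✓
Row 2: (2,1)N 0/2 ✗ · (2,3)S 5/5 ✓ · (2,4)S 6/7 ✓ · (2,5)N 0/8 ✗ · (2,6)S 4/5 ✓
Row 3: (3,2)S 3/4 ✓ · (3,3)S 5/6 ✓ · (3,4)S 5/7 ✓ · (3,5)S 5/8 ✓ · (3,6)S 3/5 ✓
Row 4: (4,2)S 3/4 ✓ · (4,4)N 1/6 ✗ · (4,5)S 4/7 ✗ · (4,6)N 1/4 ✗
Row 5: (5,1)S 1/1 ✓ · (5,3)N 1/3 ✗ · (5,4)S 1/3 ✗ · (5,6)N 1/2 ✗
Unsatisfied: (1,1), (2,1), (2,5), (4,4), (4,5), (4,6), (5,3), (5,4), (5,6) — 9 in total.

9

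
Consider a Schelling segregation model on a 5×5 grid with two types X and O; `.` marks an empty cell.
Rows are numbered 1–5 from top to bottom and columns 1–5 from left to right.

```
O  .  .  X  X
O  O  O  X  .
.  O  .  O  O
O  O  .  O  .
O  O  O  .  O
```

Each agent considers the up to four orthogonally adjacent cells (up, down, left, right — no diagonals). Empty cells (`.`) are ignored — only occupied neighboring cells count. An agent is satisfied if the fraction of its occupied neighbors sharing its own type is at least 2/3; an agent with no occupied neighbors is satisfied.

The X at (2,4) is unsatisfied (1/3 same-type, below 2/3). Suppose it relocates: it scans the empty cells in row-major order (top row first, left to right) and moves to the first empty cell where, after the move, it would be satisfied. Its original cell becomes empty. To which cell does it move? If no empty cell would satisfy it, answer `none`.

Vacating (2,4). Empty cells in order:
  (1,2): 0/2 same-type → still unsatisfied.
  (1,3): 1/2 same-type → still unsatisfied.
  (2,5): 1/2 same-type → still unsatisfied.
  (3,1): 0/3 same-type → still unsatisfied.
  (3,3): 0/3 same-type → still unsatisfied.
  (4,3): 0/3 same-type → still unsatisfied.
  (4,5): 0/3 same-type → still unsatisfied.
  (5,4): 0/3 same-type → still unsatisfied.

none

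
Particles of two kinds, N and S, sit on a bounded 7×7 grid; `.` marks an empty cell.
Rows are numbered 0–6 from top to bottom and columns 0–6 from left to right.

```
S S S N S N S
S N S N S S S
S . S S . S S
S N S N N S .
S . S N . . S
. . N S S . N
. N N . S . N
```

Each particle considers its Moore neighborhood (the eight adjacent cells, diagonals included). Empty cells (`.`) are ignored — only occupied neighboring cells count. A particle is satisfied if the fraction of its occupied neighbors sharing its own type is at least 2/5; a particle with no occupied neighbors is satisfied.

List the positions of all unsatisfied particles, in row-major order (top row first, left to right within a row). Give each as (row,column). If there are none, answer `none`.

(0,3), (0,5), (1,1), (1,3), (3,1), (3,3), (4,2)

Row 0: (0,0)S 2/3 ✓ · (0,1)S 4/5 ✓ · (0,2)S 2/5 ✓ · (0,3)N 1/5 ✗ · (0,4)S 2/5 ✓ · (0,5)N 0/5 ✗ · (0,6)S 2/3 ✓
Row 1: (1,0)S 3/4 ✓ · (1,1)N 0/7 ✗ · (1,2)S 4/7 ✓ · (1,3)N 1/7 ✗ · (1,4)S 4/7 ✓ · (1,5)S 6/7 ✓ · (1,6)S 4/5 ✓
Row 2: (2,0)S 2/4 ✓ · (2,2)S 3/7 ✓ · (2,3)S 4/7 ✓ · (2,5)S 5/6 ✓ · (2,6)S 4/4 ✓
Row 3: (3,0)S 2/3 ✓ · (3,1)N 0/6 ✗ · (3,2)S 3/6 ✓ · (3,3)N 2/6 ✗ · (3,4)N 2/5 ✓ · (3,5)S 3/4 ✓
Row 4: (4,0)S 1/2 ✓ · (4,2)S 2/6 ✗ · (4,3)N 3/7 ✓ · (4,6)S 1/2 ✓
Row 5: (5,2)N 3/5 ✓ · (5,3)S 3/6 ✓ · (5,4)S 2/3 ✓ · (5,6)N 1/2 ✓
Row 6: (6,1)N 2/2 ✓ · (6,2)N 2/3 ✓ · (6,4)S 2/2 ✓ · (6,6)N 1/1 ✓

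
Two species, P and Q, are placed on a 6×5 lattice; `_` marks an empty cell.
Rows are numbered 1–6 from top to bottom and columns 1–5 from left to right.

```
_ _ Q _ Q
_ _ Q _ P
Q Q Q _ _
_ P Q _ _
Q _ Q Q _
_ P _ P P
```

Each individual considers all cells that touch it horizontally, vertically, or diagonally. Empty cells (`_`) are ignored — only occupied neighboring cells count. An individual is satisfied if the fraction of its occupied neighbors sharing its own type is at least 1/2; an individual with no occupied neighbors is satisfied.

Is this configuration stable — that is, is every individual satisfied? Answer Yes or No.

Row 1: (1,3)Q 1/1 ok · (1,5)Q 0/1 unhappy
Row 2: (2,3)Q 3/3 ok · (2,5)P 0/1 unhappy
Row 3: (3,1)Q 1/2 ok · (3,2)Q 4/5 ok · (3,3)Q 3/4 ok
Row 4: (4,2)P 0/6 unhappy · (4,3)Q 4/5 ok
Row 5: (5,1)Q 0/2 unhappy · (5,3)Q 2/5 unhappy · (5,4)Q 2/4 ok
Row 6: (6,2)P 0/2 unhappy · (6,4)P 1/3 unhappy · (6,5)P 1/2 ok
For instance (1,5) has only 0/1 same-type neighbors, below 1/2.

No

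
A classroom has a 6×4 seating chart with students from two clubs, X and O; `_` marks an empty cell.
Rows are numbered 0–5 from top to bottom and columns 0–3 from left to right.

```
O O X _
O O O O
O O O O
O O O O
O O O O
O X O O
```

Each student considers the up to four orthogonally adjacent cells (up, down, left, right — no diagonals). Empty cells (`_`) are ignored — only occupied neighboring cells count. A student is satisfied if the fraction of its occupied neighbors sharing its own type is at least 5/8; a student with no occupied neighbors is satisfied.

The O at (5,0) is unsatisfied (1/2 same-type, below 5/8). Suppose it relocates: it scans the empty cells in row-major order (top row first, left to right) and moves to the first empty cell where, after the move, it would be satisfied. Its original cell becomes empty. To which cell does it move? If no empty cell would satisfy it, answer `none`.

Vacating (5,0). Empty cells in order:
  (0,3): 1/2 same-type → still unsatisfied.

none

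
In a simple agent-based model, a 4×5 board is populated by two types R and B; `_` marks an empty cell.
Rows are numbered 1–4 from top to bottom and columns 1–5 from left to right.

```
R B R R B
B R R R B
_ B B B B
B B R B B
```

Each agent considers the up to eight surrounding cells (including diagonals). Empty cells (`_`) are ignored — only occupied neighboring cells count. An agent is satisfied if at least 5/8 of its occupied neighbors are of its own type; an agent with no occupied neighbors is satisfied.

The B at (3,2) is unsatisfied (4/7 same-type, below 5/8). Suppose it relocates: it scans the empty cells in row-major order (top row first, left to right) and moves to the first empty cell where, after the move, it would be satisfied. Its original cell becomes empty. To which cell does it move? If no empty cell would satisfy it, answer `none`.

Vacating (3,2). Empty cells in order:
  (3,1): 3/4 same-type → satisfied — stop here.

(3,1)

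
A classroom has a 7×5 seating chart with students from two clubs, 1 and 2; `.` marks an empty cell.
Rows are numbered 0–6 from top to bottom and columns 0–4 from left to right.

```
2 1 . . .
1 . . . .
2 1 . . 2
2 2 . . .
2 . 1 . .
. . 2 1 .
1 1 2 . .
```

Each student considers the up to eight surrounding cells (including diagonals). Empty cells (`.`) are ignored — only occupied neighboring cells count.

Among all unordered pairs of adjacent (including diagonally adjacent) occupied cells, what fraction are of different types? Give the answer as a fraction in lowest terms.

6/11

Scan each occupied cell's neighbors to the right and below (and the two forward diagonals) so each pair is counted once.
Row 0: 2(0,0)–1(0,1)≠ 2(0,0)–1(1,0)≠ 1(0,1)–1(1,0)=  → 2/3 unlike.
Row 1: 1(1,0)–2(2,0)≠ 1(1,0)–1(2,1)=  → 1/2 unlike.
Row 2: 2(2,0)–1(2,1)≠ 2(2,0)–2(3,0)= 2(2,0)–2(3,1)= 1(2,1)–2(3,1)≠ 1(2,1)–2(3,0)≠  → 3/5 unlike.
Row 3: 2(3,0)–2(3,1)= 2(3,0)–2(4,0)= 2(3,1)–1(4,2)≠ 2(3,1)–2(4,0)=  → 1/4 unlike.
Row 4: 1(4,2)–2(5,2)≠ 1(4,2)–1(5,3)=  → 1/2 unlike.
Row 5: 2(5,2)–1(5,3)≠ 2(5,2)–2(6,2)= 2(5,2)–1(6,1)≠ 1(5,3)–2(6,2)≠  → 3/4 unlike.
Row 6: 1(6,0)–1(6,1)= 1(6,1)–2(6,2)≠  → 1/2 unlike.
Total adjacent occupied pairs: 22; unlike-type pairs: 12.
12/22 reduces to 6/11.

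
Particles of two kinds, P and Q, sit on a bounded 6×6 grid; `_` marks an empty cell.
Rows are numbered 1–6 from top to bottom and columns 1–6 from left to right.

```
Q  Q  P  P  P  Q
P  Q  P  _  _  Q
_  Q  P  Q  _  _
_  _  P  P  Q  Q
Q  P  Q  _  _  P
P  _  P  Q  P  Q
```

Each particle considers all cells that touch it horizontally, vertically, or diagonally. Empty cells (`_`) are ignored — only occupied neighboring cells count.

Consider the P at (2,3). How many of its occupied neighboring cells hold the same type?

3

Occupied neighbors of (2,3): (1,2)=Q, (1,3)=P, (1,4)=P, (2,2)=Q, (3,2)=Q, (3,3)=P, (3,4)=Q.
Same type (P): 3 of 7.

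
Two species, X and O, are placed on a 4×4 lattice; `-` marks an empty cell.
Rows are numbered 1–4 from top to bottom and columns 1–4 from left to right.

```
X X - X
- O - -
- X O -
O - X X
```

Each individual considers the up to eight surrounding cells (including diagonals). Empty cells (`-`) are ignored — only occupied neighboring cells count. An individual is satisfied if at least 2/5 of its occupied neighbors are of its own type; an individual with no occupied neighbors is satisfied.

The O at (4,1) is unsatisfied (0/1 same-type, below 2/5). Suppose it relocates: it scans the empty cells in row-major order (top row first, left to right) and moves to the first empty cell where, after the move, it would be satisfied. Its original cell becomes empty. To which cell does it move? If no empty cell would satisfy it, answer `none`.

(2,3)

Vacating (4,1). Empty cells in order:
  (1,3): 1/3 same-type → still unsatisfied.
  (2,1): 1/4 same-type → still unsatisfied.
  (2,3): 2/5 same-type → satisfied — stop here.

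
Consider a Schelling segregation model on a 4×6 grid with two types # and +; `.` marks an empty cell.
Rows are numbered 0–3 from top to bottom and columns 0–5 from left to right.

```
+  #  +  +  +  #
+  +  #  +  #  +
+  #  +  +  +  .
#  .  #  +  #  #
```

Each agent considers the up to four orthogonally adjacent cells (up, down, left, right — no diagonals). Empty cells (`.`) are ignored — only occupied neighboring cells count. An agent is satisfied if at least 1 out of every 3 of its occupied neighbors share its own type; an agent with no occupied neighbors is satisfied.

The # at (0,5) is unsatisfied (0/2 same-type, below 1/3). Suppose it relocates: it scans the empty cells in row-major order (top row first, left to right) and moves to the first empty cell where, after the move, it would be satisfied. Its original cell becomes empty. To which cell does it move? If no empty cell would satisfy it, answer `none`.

(2,5)

Vacating (0,5). Empty cells in order:
  (2,5): 1/3 same-type → satisfied — stop here.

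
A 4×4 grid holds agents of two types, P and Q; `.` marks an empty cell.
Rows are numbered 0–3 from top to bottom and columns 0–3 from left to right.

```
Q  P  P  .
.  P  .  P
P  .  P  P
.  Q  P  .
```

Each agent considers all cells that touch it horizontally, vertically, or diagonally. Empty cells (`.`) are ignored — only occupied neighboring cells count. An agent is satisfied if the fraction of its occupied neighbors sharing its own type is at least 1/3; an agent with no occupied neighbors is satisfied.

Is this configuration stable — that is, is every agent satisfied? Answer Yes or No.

No

(0,0)Q 0/2 ✗
(0,1)P 2/3 ✓
(0,2)P 3/3 ✓
(1,1)P 4/5 ✓
(1,3)P 3/3 ✓
(2,0)P 1/2 ✓
(2,2)P 4/5 ✓
(2,3)P 3/3 ✓
(3,1)Q 0/3 ✗
(3,2)P 2/3 ✓
For instance (0,0) has only 0/2 same-type neighbors, below 1/3.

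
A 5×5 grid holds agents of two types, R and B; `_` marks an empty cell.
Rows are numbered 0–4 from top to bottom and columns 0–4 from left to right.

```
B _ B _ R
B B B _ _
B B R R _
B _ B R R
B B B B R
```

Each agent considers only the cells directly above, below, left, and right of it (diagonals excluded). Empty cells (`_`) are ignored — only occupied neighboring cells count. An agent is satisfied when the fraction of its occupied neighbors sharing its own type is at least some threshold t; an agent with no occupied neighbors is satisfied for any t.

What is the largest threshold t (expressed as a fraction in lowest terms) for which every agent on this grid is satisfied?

1/4

(0,0)B 1/1
(0,2)B 1/1
(0,4)R — no occupied neighbors
(1,0)B 3/3
(1,1)B 3/3
(1,2)B 2/3
(2,0)B 3/3
(2,1)B 2/3
(2,2)R 1/4
(2,3)R 2/2
(3,0)B 2/2
(3,2)B 1/3
(3,3)R 2/4
(3,4)R 2/2
(4,0)B 2/2
(4,1)B 2/2
(4,2)B 3/3
(4,3)B 1/3
(4,4)R 1/2
The smallest same-type fraction is 1/4 at (2,2), which reduces to 1/4. Any threshold above that leaves this agent unsatisfied.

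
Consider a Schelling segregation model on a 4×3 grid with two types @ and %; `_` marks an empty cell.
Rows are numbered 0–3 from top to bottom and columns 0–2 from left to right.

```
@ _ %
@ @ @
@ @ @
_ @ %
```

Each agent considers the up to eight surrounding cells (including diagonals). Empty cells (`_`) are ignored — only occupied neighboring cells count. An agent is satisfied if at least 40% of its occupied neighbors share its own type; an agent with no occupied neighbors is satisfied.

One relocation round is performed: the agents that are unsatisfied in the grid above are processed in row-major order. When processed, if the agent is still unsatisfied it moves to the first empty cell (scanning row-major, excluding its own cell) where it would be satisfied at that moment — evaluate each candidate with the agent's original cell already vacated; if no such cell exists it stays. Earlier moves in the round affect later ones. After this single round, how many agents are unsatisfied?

Initially unsatisfied (in order): (0,2), (3,2).
  (0,2): no empty cell satisfies it; stays.
  (3,2): no empty cell satisfies it; stays.
Resulting grid:
@ _ %
@ @ @
@ @ @
_ @ %
Unsatisfied now: (0,2), (3,2).

2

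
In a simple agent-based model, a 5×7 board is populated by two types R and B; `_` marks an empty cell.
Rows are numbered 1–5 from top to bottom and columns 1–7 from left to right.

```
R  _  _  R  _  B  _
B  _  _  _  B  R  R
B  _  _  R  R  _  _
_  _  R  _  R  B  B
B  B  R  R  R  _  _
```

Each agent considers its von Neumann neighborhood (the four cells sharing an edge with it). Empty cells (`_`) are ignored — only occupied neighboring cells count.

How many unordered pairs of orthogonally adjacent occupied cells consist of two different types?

6

Scan each occupied cell's neighbors to the right and below so each pair is counted once.
From row 1: 2 unlike of 2 pairs (running 2/2).
From row 2: 2 unlike of 4 pairs (running 4/6).
From row 3: 0 unlike of 2 pairs (running 4/8).
From row 4: 1 unlike of 4 pairs (running 5/12).
From row 5: 1 unlike of 4 pairs (running 6/16).
Total adjacent occupied pairs: 16; unlike-type pairs: 6.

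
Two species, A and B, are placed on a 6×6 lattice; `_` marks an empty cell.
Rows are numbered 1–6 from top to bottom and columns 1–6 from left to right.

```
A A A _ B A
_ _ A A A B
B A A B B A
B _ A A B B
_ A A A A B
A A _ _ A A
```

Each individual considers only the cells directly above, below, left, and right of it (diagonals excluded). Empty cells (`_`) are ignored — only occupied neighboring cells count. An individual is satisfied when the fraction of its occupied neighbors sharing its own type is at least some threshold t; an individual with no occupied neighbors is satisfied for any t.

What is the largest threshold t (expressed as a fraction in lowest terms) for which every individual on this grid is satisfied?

0/1

(1,1)A 1/1
(1,2)A 2/2
(1,3)A 2/2
(1,5)B 0/2
(1,6)A 0/2
(2,3)A 3/3
(2,4)A 2/3
(2,5)A 1/4
(2,6)B 0/3
(3,1)B 1/2
(3,2)A 1/2
(3,3)A 3/4
(3,4)B 1/4
(3,5)B 2/4
(3,6)A 0/3
(4,1)B 1/1
(4,3)A 3/3
(4,4)A 2/4
(4,5)B 2/4
(4,6)B 2/3
(5,2)A 2/2
(5,3)A 3/3
(5,4)A 3/3
(5,5)A 2/4
(5,6)B 1/3
(6,1)A 1/1
(6,2)A 2/2
(6,5)A 2/2
(6,6)A 1/2
The smallest same-type fraction is 0/2 at (1,5), which reduces to 0/1. Any threshold above that leaves this individual unsatisfied.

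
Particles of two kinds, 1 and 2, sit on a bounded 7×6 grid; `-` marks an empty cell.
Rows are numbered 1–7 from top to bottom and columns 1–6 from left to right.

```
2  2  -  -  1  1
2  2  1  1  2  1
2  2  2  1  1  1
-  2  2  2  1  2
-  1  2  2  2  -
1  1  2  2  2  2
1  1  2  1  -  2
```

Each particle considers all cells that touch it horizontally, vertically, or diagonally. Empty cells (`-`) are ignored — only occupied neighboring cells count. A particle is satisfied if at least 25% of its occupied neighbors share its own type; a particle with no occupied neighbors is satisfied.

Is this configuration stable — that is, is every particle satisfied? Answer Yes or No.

No

(1,1)2 3/3 ✓
(1,2)2 3/4 ✓
(1,5)1 3/4 ✓
(1,6)1 2/3 ✓
(2,1)2 5/5 ✓
(2,2)2 6/7 ✓
(2,3)1 2/6 ✓
(2,4)1 4/6 ✓
(2,5)2 0/7 ✗
(2,6)1 4/5 ✓
(3,1)2 4/4 ✓
(3,2)2 6/7 ✓
(3,3)2 5/8 ✓
(3,4)1 4/8 ✓
(3,5)1 5/8 ✓
(3,6)1 3/5 ✓
(4,2)2 5/6 ✓
(4,3)2 6/8 ✓
(4,4)2 5/8 ✓
(4,5)1 3/7 ✓
(4,6)2 1/4 ✓
(5,2)1 2/6 ✓
(5,3)2 6/8 ✓
(5,4)2 7/8 ✓
(5,5)2 6/7 ✓
(6,1)1 4/4 ✓
(6,2)1 4/7 ✓
(6,3)2 4/8 ✓
(6,4)2 6/7 ✓
(6,5)2 5/6 ✓
(6,6)2 3/3 ✓
(7,1)1 3/3 ✓
(7,2)1 3/5 ✓
(7,3)2 2/5 ✓
(7,4)1 0/4 ✗
(7,6)2 2/2 ✓
For instance (2,5) has only 0/7 same-type neighbors, below 1/4.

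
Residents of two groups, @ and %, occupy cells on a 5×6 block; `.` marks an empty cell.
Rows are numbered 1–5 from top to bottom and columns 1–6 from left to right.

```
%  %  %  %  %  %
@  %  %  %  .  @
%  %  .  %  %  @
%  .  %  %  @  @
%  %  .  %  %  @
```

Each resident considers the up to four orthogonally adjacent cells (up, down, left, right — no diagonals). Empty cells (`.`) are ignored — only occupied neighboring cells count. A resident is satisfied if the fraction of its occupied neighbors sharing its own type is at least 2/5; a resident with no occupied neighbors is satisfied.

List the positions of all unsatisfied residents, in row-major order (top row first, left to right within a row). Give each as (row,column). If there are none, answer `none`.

Row 1: (1,1)% 1/2 ok · (1,2)% 3/3 ok · (1,3)% 3/3 ok · (1,4)% 3/3 ok · (1,5)% 2/2 ok · (1,6)% 1/2 ok
Row 2: (2,1)@ 0/3 unhappy · (2,2)% 3/4 ok · (2,3)% 3/3 ok · (2,4)% 3/3 ok · (2,6)@ 1/2 ok
Row 3: (3,1)% 2/3 ok · (3,2)% 2/2 ok · (3,4)% 3/3 ok · (3,5)% 1/3 unhappy · (3,6)@ 2/3 ok
Row 4: (4,1)% 2/2 ok · (4,3)% 1/1 ok · (4,4)% 3/4 ok · (4,5)@ 1/4 unhappy · (4,6)@ 3/3 ok
Row 5: (5,1)% 2/2 ok · (5,2)% 1/1 ok · (5,4)% 2/2 ok · (5,5)% 1/3 unhappy · (5,6)@ 1/2 ok

(2,1), (3,5), (4,5), (5,5)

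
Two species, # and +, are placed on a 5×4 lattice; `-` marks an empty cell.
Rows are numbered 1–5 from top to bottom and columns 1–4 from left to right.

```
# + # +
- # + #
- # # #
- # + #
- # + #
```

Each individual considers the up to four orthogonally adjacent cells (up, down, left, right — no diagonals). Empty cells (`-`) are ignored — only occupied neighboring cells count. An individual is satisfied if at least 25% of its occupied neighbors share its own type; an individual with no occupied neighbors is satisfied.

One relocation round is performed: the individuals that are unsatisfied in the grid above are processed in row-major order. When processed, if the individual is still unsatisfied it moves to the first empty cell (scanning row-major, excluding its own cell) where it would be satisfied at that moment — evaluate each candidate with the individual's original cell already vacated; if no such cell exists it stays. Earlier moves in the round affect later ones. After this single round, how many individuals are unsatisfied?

Initially unsatisfied (in order): (1,1), (1,2), (1,3), (1,4), (2,3).
  (1,1) → (2,1).
  (1,2): no empty cell satisfies it; stays.
  (1,3) → (1,1).
  (1,4) → (1,3).
  (2,3): now satisfied by earlier moves; stays.
Resulting grid:
# + + -
# # + #
- # # #
- # + #
- # + #
All satisfied now.

0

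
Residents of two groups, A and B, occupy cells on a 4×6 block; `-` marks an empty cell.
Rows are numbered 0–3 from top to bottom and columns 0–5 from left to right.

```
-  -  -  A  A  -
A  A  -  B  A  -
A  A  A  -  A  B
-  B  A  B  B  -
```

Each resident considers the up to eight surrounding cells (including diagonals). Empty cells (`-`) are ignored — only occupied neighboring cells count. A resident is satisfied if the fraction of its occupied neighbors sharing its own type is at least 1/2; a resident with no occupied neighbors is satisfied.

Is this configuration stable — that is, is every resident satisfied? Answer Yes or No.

No

(0,3)A 2/3 ✓
(0,4)A 2/3 ✓
(1,0)A 3/3 ✓
(1,1)A 4/4 ✓
(1,3)B 0/5 ✗
(1,4)A 3/5 ✓
(2,0)A 3/4 ✓
(2,1)A 5/6 ✓
(2,2)A 3/6 ✓
(2,4)A 1/5 ✗
(2,5)B 1/3 ✗
(3,1)B 0/4 ✗
(3,2)A 2/4 ✓
(3,3)B 1/4 ✗
(3,4)B 2/3 ✓
For instance (1,3) has only 0/5 same-type neighbors, below 1/2.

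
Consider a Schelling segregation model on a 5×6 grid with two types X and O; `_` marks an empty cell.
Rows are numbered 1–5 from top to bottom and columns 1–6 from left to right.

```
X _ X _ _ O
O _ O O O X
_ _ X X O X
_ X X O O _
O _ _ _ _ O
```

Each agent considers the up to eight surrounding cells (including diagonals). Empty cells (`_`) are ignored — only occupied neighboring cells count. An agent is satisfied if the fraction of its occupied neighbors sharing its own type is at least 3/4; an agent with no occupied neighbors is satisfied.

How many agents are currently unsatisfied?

Row 1: (1,1)X 0/1 ✗ · (1,3)X 0/2 ✗ · (1,6)O 1/2 ✗
Row 2: (2,1)O 0/1 ✗ · (2,3)O 1/4 ✗ · (2,4)O 3/6 ✗ · (2,5)O 3/6 ✗ · (2,6)X 1/4 ✗
Row 3: (3,3)X 3/6 ✗ · (3,4)X 2/8 ✗ · (3,5)O 4/7 ✗ · (3,6)X 1/4 ✗
Row 4: (4,2)X 2/3 ✗ · (4,3)X 3/4 ✓ · (4,4)O 2/5 ✗ · (4,5)O 3/5 ✗
Row 5: (5,1)O 0/1 ✗ · (5,6)O 1/1 ✓
Unsatisfied: (1,1), (1,3), (1,6), (2,1), (2,3), (2,4), (2,5), (2,6), (3,3), (3,4), (3,5), (3,6), (4,2), (4,4), (4,5), (5,1) — 16 in total.

16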